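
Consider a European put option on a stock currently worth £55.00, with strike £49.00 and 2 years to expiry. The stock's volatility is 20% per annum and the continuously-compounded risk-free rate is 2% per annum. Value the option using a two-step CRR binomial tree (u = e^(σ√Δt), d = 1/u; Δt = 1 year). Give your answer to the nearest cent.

CRR parameters: u = e^(σ√Δt) = e^(0.2·√1) = 1.2214, d = 1/u = 0.8187
Per-period rate: rΔt = 0.02·1 = 0.02, so R = e^0.02 = 1.0202
Risk-neutral probability p = (e^0.02 − 0.8187)/(1.2214 − 0.8187) = 0.2015/0.4027 = 0.5003
Terminal stock prices: S_uu = 82.05, S_ud = 55, S_dd = 36.87
Terminal payoffs (K − S): max(-33.05, 0) = 0, max(-6, 0) = 0, max(12.13, 0) = 12.13
Node u (S = 67.18): V_u = e^(−0.02)·[0.5003·0.0000 + 0.4997·0.0000] = 0.0000
Node d (S = 45.03): V_d = e^(−0.02)·[0.5003·0.0000 + 0.4997·12.1324] = 5.9421
Node 0 (S = 55): V_0 = e^(−0.02)·[0.5003·0.0000 + 0.4997·5.9421] = 2.9103

£2.91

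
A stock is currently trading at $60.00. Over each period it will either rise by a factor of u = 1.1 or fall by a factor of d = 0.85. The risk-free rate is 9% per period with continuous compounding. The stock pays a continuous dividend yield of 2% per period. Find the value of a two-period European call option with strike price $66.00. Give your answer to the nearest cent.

Per-period risk-free factor R = e^0.09 = 1.0942; dividend-adjusted growth = e^(0.09−0.02) = 1.0725.
Risk-neutral probability p = (1.0725 − 0.85)/(1.1 − 0.85) = 0.2225/0.2500 = 0.8900
Terminal stock prices: S_uu = 72.6, S_ud = 56.1, S_dd = 43.35
Terminal payoffs (S − K): max(6.6, 0) = 6.6, max(-9.9, 0) = 0, max(-22.65, 0) = 0
Node u (S = 66): V_u = e^(−0.09)·[0.8900·6.6000 + 0.1100·0.0000] = 5.3686
Node d (S = 51): V_d = e^(−0.09)·[0.8900·0.0000 + 0.1100·0.0000] = 0.0000
Node 0 (S = 60): V_0 = e^(−0.09)·[0.8900·5.3686 + 0.1100·0.0000] = 4.3670

$4.37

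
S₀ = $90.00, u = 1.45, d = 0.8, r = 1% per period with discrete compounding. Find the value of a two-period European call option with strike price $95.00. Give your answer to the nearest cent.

Risk-neutral probability p = (1 + 0.01 − 0.8)/(1.45 − 0.8) = 0.2100/0.6500 = 0.3231
Terminal stock prices: S_uu = 189.2, S_ud = 104.4, S_dd = 57.6
Terminal payoffs (S − K): max(94.22, 0) = 94.22, max(9.4, 0) = 9.4, max(-37.4, 0) = 0
Node u (S = 130.5): V_u = 1/1.01·[0.3231·94.2250 + 0.6769·9.4000] = 36.4406
Node d (S = 72): V_d = 1/1.01·[0.3231·9.4000 + 0.6769·0.0000] = 3.0069
Node 0 (S = 90): V_0 = 1/1.01·[0.3231·36.4406 + 0.6769·3.0069] = 13.6718

$13.67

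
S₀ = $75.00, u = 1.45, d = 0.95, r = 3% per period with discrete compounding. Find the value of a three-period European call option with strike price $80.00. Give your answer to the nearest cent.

Risk-neutral probability p = (1 + 0.03 − 0.95)/(1.45 − 0.95) = 0.0800/0.5000 = 0.1600
Terminal stock prices: S_uuu = 228.6, S_uud = 149.8, S_udd = 98.15, S_ddd = 64.3
Terminal payoffs (S − K): max(148.6, 0) = 148.6, max(69.8, 0) = 69.8, max(18.15, 0) = 18.15, max(-15.7, 0) = 0
Node uu (S = 157.7): V_uu = 1/1.03·[0.1600·148.6469 + 0.8400·69.8031] = 80.0176
Node ud (S = 103.3): V_ud = 1/1.03·[0.1600·69.8031 + 0.8400·18.1469] = 25.6426
Node dd (S = 67.69): V_dd = 1/1.03·[0.1600·18.1469 + 0.8400·0.0000] = 2.8189
Node u (S = 108.8): V_u = 1/1.03·[0.1600·80.0176 + 0.8400·25.6426] = 33.3423
Node d (S = 71.25): V_d = 1/1.03·[0.1600·25.6426 + 0.8400·2.8189] = 6.2823
Node 0 (S = 75): V_0 = 1/1.03·[0.1600·33.3423 + 0.8400·6.2823] = 10.3028

$10.30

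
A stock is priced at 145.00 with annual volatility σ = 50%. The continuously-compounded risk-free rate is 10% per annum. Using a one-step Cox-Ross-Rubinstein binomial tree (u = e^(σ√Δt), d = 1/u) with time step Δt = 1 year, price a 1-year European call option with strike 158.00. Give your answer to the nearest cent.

35.09

CRR parameters: u = e^(σ√Δt) = e^(0.5·√1) = 1.6487, d = 1/u = 0.6065
Per-period rate: rΔt = 0.1·1 = 0.1, so R = e^0.1 = 1.1052
Risk-neutral probability p = (e^0.1 − 0.6065)/(1.6487 − 0.6065) = 0.4986/1.0422 = 0.4785
Terminal stock prices: S_u = 239.1, S_d = 87.95
Terminal payoffs (S − K): max(81.06, 0) = 81.06, max(-70.05, 0) = 0
Node 0 (S = 145): V_0 = e^(−0.1)·[0.4785·81.0646 + 0.5215·0.0000] = 35.0947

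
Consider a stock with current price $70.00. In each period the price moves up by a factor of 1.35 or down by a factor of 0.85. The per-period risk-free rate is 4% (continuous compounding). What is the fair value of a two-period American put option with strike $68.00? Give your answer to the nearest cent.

$6.15

Risk-neutral probability p = (e^0.04 − 0.85)/(1.35 − 0.85) = 0.1908/0.5000 = 0.3816
Terminal stock prices: S_uu = 127.6, S_ud = 80.33, S_dd = 50.57
Terminal payoffs (K − S): max(-59.58, 0) = 0, max(-12.33, 0) = 0, max(17.43, 0) = 17.43
Node u (S = 94.5): continuation = e^(−0.04)·[0.3816·0.0000 + 0.6184·0.0000] = 0.0000; exercise value = 0.0000 ≤ continuation, so V_u = 0.0000
Node d (S = 59.5): continuation = e^(−0.04)·[0.3816·0.0000 + 0.6184·17.4250] = 10.3527; exercise value = 8.5000 ≤ continuation, so V_d = 10.3527
Node 0 (S = 70): continuation = e^(−0.04)·[0.3816·0.0000 + 0.6184·10.3527] = 6.1509; exercise value = 0.0000 ≤ continuation, so V_0 = 6.1509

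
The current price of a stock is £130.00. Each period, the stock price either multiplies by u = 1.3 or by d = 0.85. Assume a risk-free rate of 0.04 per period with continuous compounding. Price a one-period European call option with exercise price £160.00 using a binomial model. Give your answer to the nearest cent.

Risk-neutral probability p = (e^0.04 − 0.85)/(1.3 − 0.85) = 0.1908/0.4500 = 0.4240
Terminal stock prices: S_u = 169, S_d = 110.5
Terminal payoffs (S − K): max(9, 0) = 9, max(-49.5, 0) = 0
Node 0 (S = 130): V_0 = e^(−0.04)·[0.4240·9.0000 + 0.5760·0.0000] = 3.6666

£3.67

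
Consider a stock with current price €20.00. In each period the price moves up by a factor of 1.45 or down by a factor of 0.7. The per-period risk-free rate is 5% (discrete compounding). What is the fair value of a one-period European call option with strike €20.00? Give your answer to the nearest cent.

Risk-neutral probability p = (1 + 0.05 − 0.7)/(1.45 − 0.7) = 0.3500/0.7500 = 0.4667
Terminal stock prices: S_u = 29, S_d = 14
Terminal payoffs (S − K): max(9, 0) = 9, max(-6, 0) = 0
Node 0 (S = 20): V_0 = 1/1.05·[0.4667·9.0000 + 0.5333·0.0000] = 4.0000

€4.00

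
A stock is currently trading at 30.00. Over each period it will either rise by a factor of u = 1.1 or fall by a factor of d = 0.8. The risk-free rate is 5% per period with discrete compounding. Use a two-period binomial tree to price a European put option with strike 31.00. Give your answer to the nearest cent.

1.46

Risk-neutral probability p = (1 + 0.05 − 0.8)/(1.1 − 0.8) = 0.2500/0.3000 = 0.8333
Terminal stock prices: S_uu = 36.3, S_ud = 26.4, S_dd = 19.2
Terminal payoffs (K − S): max(-5.3, 0) = 0, max(4.6, 0) = 4.6, max(11.8, 0) = 11.8
Node u (S = 33): V_u = 1/1.05·[0.8333·0.0000 + 0.1667·4.6000] = 0.7302
Node d (S = 24): V_d = 1/1.05·[0.8333·4.6000 + 0.1667·11.8000] = 5.5238
Node 0 (S = 30): V_0 = 1/1.05·[0.8333·0.7302 + 0.1667·5.5238] = 1.4563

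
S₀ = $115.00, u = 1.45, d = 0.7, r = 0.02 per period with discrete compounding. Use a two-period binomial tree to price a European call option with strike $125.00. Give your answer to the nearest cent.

$20.43

Risk-neutral probability p = (1 + 0.02 − 0.7)/(1.45 − 0.7) = 0.3200/0.7500 = 0.4267
Terminal stock prices: S_uu = 241.8, S_ud = 116.7, S_dd = 56.35
Terminal payoffs (S − K): max(116.8, 0) = 116.8, max(-8.275, 0) = 0, max(-68.65, 0) = 0
Node u (S = 166.8): V_u = 1/1.02·[0.4267·116.7875 + 0.5733·0.0000] = 48.8523
Node d (S = 80.5): V_d = 1/1.02·[0.4267·0.0000 + 0.5733·0.0000] = 0.0000
Node 0 (S = 115): V_0 = 1/1.02·[0.4267·48.8523 + 0.5733·0.0000] = 20.4349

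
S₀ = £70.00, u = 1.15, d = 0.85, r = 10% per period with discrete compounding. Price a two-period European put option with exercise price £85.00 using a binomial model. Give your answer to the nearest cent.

£4.60

Risk-neutral probability p = (1 + 0.1 − 0.85)/(1.15 − 0.85) = 0.2500/0.3000 = 0.8333
Terminal stock prices: S_uu = 92.57, S_ud = 68.42, S_dd = 50.57
Terminal payoffs (K − S): max(-7.575, 0) = 0, max(16.58, 0) = 16.58, max(34.43, 0) = 34.43
Node u (S = 80.5): V_u = 1/1.1·[0.8333·0.0000 + 0.1667·16.5750] = 2.5114
Node d (S = 59.5): V_d = 1/1.1·[0.8333·16.5750 + 0.1667·34.4250] = 17.7727
Node 0 (S = 70): V_0 = 1/1.1·[0.8333·2.5114 + 0.1667·17.7727] = 4.5954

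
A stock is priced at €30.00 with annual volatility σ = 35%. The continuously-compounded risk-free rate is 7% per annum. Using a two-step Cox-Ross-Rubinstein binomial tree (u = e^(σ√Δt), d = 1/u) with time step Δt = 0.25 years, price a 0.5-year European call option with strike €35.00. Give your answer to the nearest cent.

€1.88

CRR parameters: u = e^(σ√Δt) = e^(0.35·√0.25) = 1.1912, d = 1/u = 0.8395
Per-period rate: rΔt = 0.07·0.25 = 0.0175, so R = e^0.0175 = 1.0177
Risk-neutral probability p = (e^0.0175 − 0.8395)/(1.1912 − 0.8395) = 0.1782/0.3518 = 0.5065
Terminal stock prices: S_uu = 42.57, S_ud = 30, S_dd = 21.14
Terminal payoffs (S − K): max(7.572, 0) = 7.572, max(-5, 0) = 0, max(-13.86, 0) = 0
Node u (S = 35.74): V_u = e^(−0.0175)·[0.5065·7.5720 + 0.4935·0.0000] = 3.7690
Node d (S = 25.18): V_d = e^(−0.0175)·[0.5065·0.0000 + 0.4935·0.0000] = 0.0000
Node 0 (S = 30): V_0 = e^(−0.0175)·[0.5065·3.7690 + 0.4935·0.0000] = 1.8761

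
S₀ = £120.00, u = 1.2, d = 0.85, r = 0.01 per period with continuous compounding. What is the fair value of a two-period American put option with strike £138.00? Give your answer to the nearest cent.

Risk-neutral probability p = (e^0.01 − 0.85)/(1.2 − 0.85) = 0.1601/0.3500 = 0.4573
Terminal stock prices: S_uu = 172.8, S_ud = 122.4, S_dd = 86.7
Terminal payoffs (K − S): max(-34.8, 0) = 0, max(15.6, 0) = 15.6, max(51.3, 0) = 51.3
Node u (S = 144): continuation = e^(−0.01)·[0.4573·0.0000 + 0.5427·15.6000] = 8.3821; exercise value = 0.0000 ≤ continuation, so V_u = 8.3821
Node d (S = 102): continuation = e^(−0.01)·[0.4573·15.6000 + 0.5427·51.3000] = 34.6269; exercise value = 36.0000 > continuation, so V_d = 36.0000 (exercise)
Node 0 (S = 120): continuation = e^(−0.01)·[0.4573·8.3821 + 0.5427·36.0000] = 23.1382; exercise value = 18.0000 ≤ continuation, so V_0 = 23.1382

£23.14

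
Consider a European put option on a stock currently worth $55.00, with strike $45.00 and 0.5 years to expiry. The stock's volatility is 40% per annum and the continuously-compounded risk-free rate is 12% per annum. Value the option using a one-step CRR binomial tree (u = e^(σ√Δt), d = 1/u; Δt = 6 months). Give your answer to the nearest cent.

CRR parameters: u = e^(σ√Δt) = e^(0.4·√0.5) = 1.3269, d = 1/u = 0.7536
Per-period rate: rΔt = 0.12·0.5 = 0.06, so R = e^0.06 = 1.0618
Risk-neutral probability p = (e^0.06 − 0.7536)/(1.3269 − 0.7536) = 0.3082/0.5733 = 0.5376
Terminal stock prices: S_u = 72.98, S_d = 41.45
Terminal payoffs (K − S): max(-27.98, 0) = 0, max(3.55, 0) = 3.55
Node 0 (S = 55): V_0 = e^(−0.06)·[0.5376·0.0000 + 0.4624·3.5499] = 1.5458

$1.55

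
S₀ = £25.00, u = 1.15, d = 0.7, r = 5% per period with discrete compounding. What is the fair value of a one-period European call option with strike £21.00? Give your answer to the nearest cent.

£5.74

Risk-neutral probability p = (1 + 0.05 − 0.7)/(1.15 − 0.7) = 0.3500/0.4500 = 0.7778
Terminal stock prices: S_u = 28.75, S_d = 17.5
Terminal payoffs (S − K): max(7.75, 0) = 7.75, max(-3.5, 0) = 0
Node 0 (S = 25): V_0 = 1/1.05·[0.7778·7.7500 + 0.2222·0.0000] = 5.7407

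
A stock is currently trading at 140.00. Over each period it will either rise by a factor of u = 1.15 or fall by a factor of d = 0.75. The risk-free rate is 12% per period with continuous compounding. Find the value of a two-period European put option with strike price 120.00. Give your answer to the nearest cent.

0.10

Risk-neutral probability p = (e^0.12 − 0.75)/(1.15 − 0.75) = 0.3775/0.4000 = 0.9437
Terminal stock prices: S_uu = 185.1, S_ud = 120.8, S_dd = 78.75
Terminal payoffs (K − S): max(-65.15, 0) = 0, max(-0.75, 0) = 0, max(41.25, 0) = 41.25
Node u (S = 161): V_u = e^(−0.12)·[0.9437·0.0000 + 0.0563·0.0000] = 0.0000
Node d (S = 105): V_d = e^(−0.12)·[0.9437·0.0000 + 0.0563·41.2500] = 2.0582
Node 0 (S = 140): V_0 = e^(−0.12)·[0.9437·0.0000 + 0.0563·2.0582] = 0.1027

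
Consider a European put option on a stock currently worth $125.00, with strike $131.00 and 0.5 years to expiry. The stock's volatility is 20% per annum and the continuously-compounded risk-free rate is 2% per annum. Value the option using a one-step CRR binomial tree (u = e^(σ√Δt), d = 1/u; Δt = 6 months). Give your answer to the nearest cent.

$11.13

CRR parameters: u = e^(σ√Δt) = e^(0.2·√0.5) = 1.1519, d = 1/u = 0.8681
Per-period rate: rΔt = 0.02·0.5 = 0.01, so R = e^0.01 = 1.0101
Risk-neutral probability p = (e^0.01 − 0.8681)/(1.1519 − 0.8681) = 0.1419/0.2838 = 0.5001
Terminal stock prices: S_u = 144, S_d = 108.5
Terminal payoffs (K − S): max(-12.99, 0) = 0, max(22.48, 0) = 22.48
Node 0 (S = 125): V_0 = e^(−0.01)·[0.5001·0.0000 + 0.4999·22.4846] = 11.1278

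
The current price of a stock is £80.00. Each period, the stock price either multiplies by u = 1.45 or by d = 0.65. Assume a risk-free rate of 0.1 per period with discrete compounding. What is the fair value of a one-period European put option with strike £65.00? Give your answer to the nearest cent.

Risk-neutral probability p = (1 + 0.1 − 0.65)/(1.45 − 0.65) = 0.4500/0.8000 = 0.5625
Terminal stock prices: S_u = 116, S_d = 52
Terminal payoffs (K − S): max(-51, 0) = 0, max(13, 0) = 13
Node 0 (S = 80): V_0 = 1/1.1·[0.5625·0.0000 + 0.4375·13.0000] = 5.1705

£5.17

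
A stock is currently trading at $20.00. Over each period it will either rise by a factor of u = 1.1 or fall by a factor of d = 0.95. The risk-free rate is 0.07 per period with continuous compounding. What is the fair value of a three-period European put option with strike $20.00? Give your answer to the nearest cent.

$0.02

Risk-neutral probability p = (e^0.07 − 0.95)/(1.1 − 0.95) = 0.1225/0.1500 = 0.8167
Terminal stock prices: S_uuu = 26.62, S_uud = 22.99, S_udd = 19.86, S_ddd = 17.15
Terminal payoffs (K − S): max(-6.62, 0) = 0, max(-2.99, 0) = 0, max(0.145, 0) = 0.145, max(2.853, 0) = 2.853
Node uu (S = 24.2): V_uu = e^(−0.07)·[0.8167·0.0000 + 0.1833·0.0000] = 0.0000
Node ud (S = 20.9): V_ud = e^(−0.07)·[0.8167·0.0000 + 0.1833·0.1450] = 0.0248
Node dd (S = 18.05): V_dd = e^(−0.07)·[0.8167·0.1450 + 0.1833·2.8525] = 0.5979
Node u (S = 22): V_u = e^(−0.07)·[0.8167·0.0000 + 0.1833·0.0248] = 0.0042
Node d (S = 19): V_d = e^(−0.07)·[0.8167·0.0248 + 0.1833·0.5979] = 0.1210
Node 0 (S = 20): V_0 = e^(−0.07)·[0.8167·0.0042 + 0.1833·0.1210] = 0.0239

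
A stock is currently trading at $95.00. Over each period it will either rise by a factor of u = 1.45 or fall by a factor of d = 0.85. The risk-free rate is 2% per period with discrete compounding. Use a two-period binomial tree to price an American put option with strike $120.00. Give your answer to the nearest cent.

Risk-neutral probability p = (1 + 0.02 − 0.85)/(1.45 − 0.85) = 0.1700/0.6000 = 0.2833
Terminal stock prices: S_uu = 199.7, S_ud = 117.1, S_dd = 68.64
Terminal payoffs (K − S): max(-79.74, 0) = 0, max(2.913, 0) = 2.913, max(51.36, 0) = 51.36
Node u (S = 137.8): continuation = 1/1.02·[0.2833·0.0000 + 0.7167·2.9125] = 2.0464; exercise value = 0.0000 ≤ continuation, so V_u = 2.0464
Node d (S = 80.75): continuation = 1/1.02·[0.2833·2.9125 + 0.7167·51.3625] = 36.8971; exercise value = 39.2500 > continuation, so V_d = 39.2500 (exercise)
Node 0 (S = 95): continuation = 1/1.02·[0.2833·2.0464 + 0.7167·39.2500] = 28.1460; exercise value = 25.0000 ≤ continuation, so V_0 = 28.1460

$28.15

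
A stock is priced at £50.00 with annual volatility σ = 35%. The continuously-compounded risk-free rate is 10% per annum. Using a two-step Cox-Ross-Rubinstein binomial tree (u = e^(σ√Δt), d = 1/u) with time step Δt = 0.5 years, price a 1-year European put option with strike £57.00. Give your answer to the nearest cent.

£8.20

CRR parameters: u = e^(σ√Δt) = e^(0.35·√0.5) = 1.2808, d = 1/u = 0.7808
Per-period rate: rΔt = 0.1·0.5 = 0.05, so R = e^0.05 = 1.0513
Risk-neutral probability p = (e^0.05 − 0.7808)/(1.2808 − 0.7808) = 0.2705/0.5000 = 0.5410
Terminal stock prices: S_uu = 82.02, S_ud = 50, S_dd = 30.48
Terminal payoffs (K − S): max(-25.02, 0) = 0, max(7, 0) = 7, max(26.52, 0) = 26.52
Node u (S = 64.04): V_u = e^(−0.05)·[0.5410·0.0000 + 0.4590·7.0000] = 3.0565
Node d (S = 39.04): V_d = e^(−0.05)·[0.5410·7.0000 + 0.4590·26.5207] = 15.1821
Node 0 (S = 50): V_0 = e^(−0.05)·[0.5410·3.0565 + 0.4590·15.1821] = 8.2019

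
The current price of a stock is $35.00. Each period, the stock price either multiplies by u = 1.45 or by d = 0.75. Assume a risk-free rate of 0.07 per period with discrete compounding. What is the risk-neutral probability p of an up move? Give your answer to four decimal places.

Risk-neutral probability p = (1 + 0.07 − 0.75)/(1.45 − 0.75) = 0.3200/0.7000 = 0.4571

p = 0.4571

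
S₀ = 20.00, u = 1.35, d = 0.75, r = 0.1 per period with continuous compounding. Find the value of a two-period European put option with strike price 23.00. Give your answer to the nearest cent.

2.69

Risk-neutral probability p = (e^0.1 − 0.75)/(1.35 − 0.75) = 0.3552/0.6000 = 0.5920
Terminal stock prices: S_uu = 36.45, S_ud = 20.25, S_dd = 11.25
Terminal payoffs (K − S): max(-13.45, 0) = 0, max(2.75, 0) = 2.75, max(11.75, 0) = 11.75
Node u (S = 27): V_u = e^(−0.1)·[0.5920·0.0000 + 0.4080·2.7500] = 1.0153
Node d (S = 15): V_d = e^(−0.1)·[0.5920·2.7500 + 0.4080·11.7500] = 5.8113
Node 0 (S = 20): V_0 = e^(−0.1)·[0.5920·1.0153 + 0.4080·5.8113] = 2.6895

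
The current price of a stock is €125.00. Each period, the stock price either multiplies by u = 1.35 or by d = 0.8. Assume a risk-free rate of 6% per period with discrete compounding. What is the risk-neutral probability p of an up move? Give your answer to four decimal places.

p = 0.4727

Risk-neutral probability p = (1 + 0.06 − 0.8)/(1.35 − 0.8) = 0.2600/0.5500 = 0.4727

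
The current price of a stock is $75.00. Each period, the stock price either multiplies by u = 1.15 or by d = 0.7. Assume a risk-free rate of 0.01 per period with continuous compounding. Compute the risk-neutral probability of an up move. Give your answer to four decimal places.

p = 0.6890

Risk-neutral probability p = (e^0.01 − 0.7)/(1.15 − 0.7) = 0.3101/0.4500 = 0.6890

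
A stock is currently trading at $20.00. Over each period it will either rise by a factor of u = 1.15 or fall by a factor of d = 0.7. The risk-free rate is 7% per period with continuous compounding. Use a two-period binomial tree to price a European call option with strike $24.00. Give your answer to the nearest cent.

Risk-neutral probability p = (e^0.07 − 0.7)/(1.15 − 0.7) = 0.3725/0.4500 = 0.8278
Terminal stock prices: S_uu = 26.45, S_ud = 16.1, S_dd = 9.8
Terminal payoffs (S − K): max(2.45, 0) = 2.45, max(-7.9, 0) = 0, max(-14.2, 0) = 0
Node u (S = 23): V_u = e^(−0.07)·[0.8278·2.4500 + 0.1722·0.0000] = 1.8910
Node d (S = 14): V_d = e^(−0.07)·[0.8278·0.0000 + 0.1722·0.0000] = 0.0000
Node 0 (S = 20): V_0 = e^(−0.07)·[0.8278·1.8910 + 0.1722·0.0000] = 1.4595

$1.46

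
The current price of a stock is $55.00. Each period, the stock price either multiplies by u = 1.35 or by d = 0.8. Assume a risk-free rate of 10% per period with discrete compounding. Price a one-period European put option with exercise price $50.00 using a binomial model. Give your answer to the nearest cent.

Risk-neutral probability p = (1 + 0.1 − 0.8)/(1.35 − 0.8) = 0.3000/0.5500 = 0.5455
Terminal stock prices: S_u = 74.25, S_d = 44
Terminal payoffs (K − S): max(-24.25, 0) = 0, max(6, 0) = 6
Node 0 (S = 55): V_0 = 1/1.1·[0.5455·0.0000 + 0.4545·6.0000] = 2.4793

$2.48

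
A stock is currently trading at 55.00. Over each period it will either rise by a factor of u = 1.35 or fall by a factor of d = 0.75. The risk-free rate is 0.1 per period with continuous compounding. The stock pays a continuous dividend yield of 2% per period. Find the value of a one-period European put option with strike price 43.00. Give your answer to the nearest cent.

Per-period risk-free factor R = e^0.1 = 1.1052; dividend-adjusted growth = e^(0.1−0.02) = 1.0833.
Risk-neutral probability p = (1.0833 − 0.75)/(1.35 − 0.75) = 0.3333/0.6000 = 0.5555
Terminal stock prices: S_u = 74.25, S_d = 41.25
Terminal payoffs (K − S): max(-31.25, 0) = 0, max(1.75, 0) = 1.75
Node 0 (S = 55): V_0 = e^(−0.1)·[0.5555·0.0000 + 0.4445·1.7500] = 0.7039

0.70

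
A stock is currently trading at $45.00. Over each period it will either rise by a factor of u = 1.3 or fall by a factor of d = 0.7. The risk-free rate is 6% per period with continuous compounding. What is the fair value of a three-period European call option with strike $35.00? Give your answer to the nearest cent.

$18.30

Risk-neutral probability p = (e^0.06 − 0.7)/(1.3 − 0.7) = 0.3618/0.6000 = 0.6031
Terminal stock prices: S_uuu = 98.87, S_uud = 53.24, S_udd = 28.66, S_ddd = 15.43
Terminal payoffs (S − K): max(63.87, 0) = 63.87, max(18.24, 0) = 18.24, max(-6.335, 0) = 0, max(-19.57, 0) = 0
Node uu (S = 76.05): V_uu = e^(−0.06)·[0.6031·63.8650 + 0.3969·18.2350] = 43.0882
Node ud (S = 40.95): V_ud = e^(−0.06)·[0.6031·18.2350 + 0.3969·0.0000] = 10.3564
Node dd (S = 22.05): V_dd = e^(−0.06)·[0.6031·0.0000 + 0.3969·0.0000] = 0.0000
Node u (S = 58.5): V_u = e^(−0.06)·[0.6031·43.0882 + 0.3969·10.3564] = 28.3431
Node d (S = 31.5): V_d = e^(−0.06)·[0.6031·10.3564 + 0.3969·0.0000] = 5.8818
Node 0 (S = 45): V_0 = e^(−0.06)·[0.6031·28.3431 + 0.3969·5.8818] = 18.2960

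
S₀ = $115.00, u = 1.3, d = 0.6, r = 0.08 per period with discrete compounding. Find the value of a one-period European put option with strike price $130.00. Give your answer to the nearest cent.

Risk-neutral probability p = (1 + 0.08 − 0.6)/(1.3 − 0.6) = 0.4800/0.7000 = 0.6857
Terminal stock prices: S_u = 149.5, S_d = 69
Terminal payoffs (K − S): max(-19.5, 0) = 0, max(61, 0) = 61
Node 0 (S = 115): V_0 = 1/1.08·[0.6857·0.0000 + 0.3143·61.0000] = 17.7513

$17.75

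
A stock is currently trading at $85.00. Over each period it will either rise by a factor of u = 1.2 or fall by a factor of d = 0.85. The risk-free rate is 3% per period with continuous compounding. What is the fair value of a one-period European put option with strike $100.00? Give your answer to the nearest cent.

$13.05

Risk-neutral probability p = (e^0.03 − 0.85)/(1.2 − 0.85) = 0.1805/0.3500 = 0.5156
Terminal stock prices: S_u = 102, S_d = 72.25
Terminal payoffs (K − S): max(-2, 0) = 0, max(27.75, 0) = 27.75
Node 0 (S = 85): V_0 = e^(−0.03)·[0.5156·0.0000 + 0.4844·27.7500] = 13.0452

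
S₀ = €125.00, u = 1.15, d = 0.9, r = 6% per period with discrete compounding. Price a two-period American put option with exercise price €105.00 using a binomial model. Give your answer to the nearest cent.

Risk-neutral probability p = (1 + 0.06 − 0.9)/(1.15 − 0.9) = 0.1600/0.2500 = 0.6400
Terminal stock prices: S_uu = 165.3, S_ud = 129.4, S_dd = 101.2
Terminal payoffs (K − S): max(-60.31, 0) = 0, max(-24.38, 0) = 0, max(3.75, 0) = 3.75
Node u (S = 143.8): continuation = 1/1.06·[0.6400·0.0000 + 0.3600·0.0000] = 0.0000; exercise value = 0.0000 ≤ continuation, so V_u = 0.0000
Node d (S = 112.5): continuation = 1/1.06·[0.6400·0.0000 + 0.3600·3.7500] = 1.2736; exercise value = 0.0000 ≤ continuation, so V_d = 1.2736
Node 0 (S = 125): continuation = 1/1.06·[0.6400·0.0000 + 0.3600·1.2736] = 0.4325; exercise value = 0.0000 ≤ continuation, so V_0 = 0.4325

€0.43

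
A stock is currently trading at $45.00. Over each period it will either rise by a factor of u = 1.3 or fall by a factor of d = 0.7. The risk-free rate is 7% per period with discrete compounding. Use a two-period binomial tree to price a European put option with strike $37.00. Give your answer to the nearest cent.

$1.92

Risk-neutral probability p = (1 + 0.07 − 0.7)/(1.3 − 0.7) = 0.3700/0.6000 = 0.6167
Terminal stock prices: S_uu = 76.05, S_ud = 40.95, S_dd = 22.05
Terminal payoffs (K − S): max(-39.05, 0) = 0, max(-3.95, 0) = 0, max(14.95, 0) = 14.95
Node u (S = 58.5): V_u = 1/1.07·[0.6167·0.0000 + 0.3833·0.0000] = 0.0000
Node d (S = 31.5): V_d = 1/1.07·[0.6167·0.0000 + 0.3833·14.9500] = 5.3559
Node 0 (S = 45): V_0 = 1/1.07·[0.6167·0.0000 + 0.3833·5.3559] = 1.9188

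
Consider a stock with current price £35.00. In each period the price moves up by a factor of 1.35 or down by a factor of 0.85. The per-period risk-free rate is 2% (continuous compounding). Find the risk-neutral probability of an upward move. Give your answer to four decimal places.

Risk-neutral probability p = (e^0.02 − 0.85)/(1.35 − 0.85) = 0.1702/0.5000 = 0.3404

p = 0.3404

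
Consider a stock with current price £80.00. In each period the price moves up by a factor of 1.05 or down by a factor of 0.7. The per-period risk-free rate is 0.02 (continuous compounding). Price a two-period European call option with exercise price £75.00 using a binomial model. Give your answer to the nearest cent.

£10.61

Risk-neutral probability p = (e^0.02 − 0.7)/(1.05 − 0.7) = 0.3202/0.3500 = 0.9149
Terminal stock prices: S_uu = 88.2, S_ud = 58.8, S_dd = 39.2
Terminal payoffs (S − K): max(13.2, 0) = 13.2, max(-16.2, 0) = 0, max(-35.8, 0) = 0
Node u (S = 84): V_u = e^(−0.02)·[0.9149·13.2000 + 0.0851·0.0000] = 11.8370
Node d (S = 56): V_d = e^(−0.02)·[0.9149·0.0000 + 0.0851·0.0000] = 0.0000
Node 0 (S = 80): V_0 = e^(−0.02)·[0.9149·11.8370 + 0.0851·0.0000] = 10.6148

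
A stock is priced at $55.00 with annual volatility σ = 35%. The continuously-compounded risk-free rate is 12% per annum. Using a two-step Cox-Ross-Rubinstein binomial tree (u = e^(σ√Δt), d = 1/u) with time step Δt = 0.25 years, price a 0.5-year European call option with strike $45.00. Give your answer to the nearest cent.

$13.85

CRR parameters: u = e^(σ√Δt) = e^(0.35·√0.25) = 1.1912, d = 1/u = 0.8395
Per-period rate: rΔt = 0.12·0.25 = 0.03, so R = e^0.03 = 1.0305
Risk-neutral probability p = (e^0.03 − 0.8395)/(1.1912 − 0.8395) = 0.1910/0.3518 = 0.5429
Terminal stock prices: S_uu = 78.05, S_ud = 55, S_dd = 38.76
Terminal payoffs (S − K): max(33.05, 0) = 33.05, max(10, 0) = 10, max(-6.242, 0) = 0
Node u (S = 65.52): V_u = e^(−0.03)·[0.5429·33.0487 + 0.4571·10.0000] = 21.8485
Node d (S = 46.17): V_d = e^(−0.03)·[0.5429·10.0000 + 0.4571·0.0000] = 5.2689
Node 0 (S = 55): V_0 = e^(−0.03)·[0.5429·21.8485 + 0.4571·5.2689] = 13.8487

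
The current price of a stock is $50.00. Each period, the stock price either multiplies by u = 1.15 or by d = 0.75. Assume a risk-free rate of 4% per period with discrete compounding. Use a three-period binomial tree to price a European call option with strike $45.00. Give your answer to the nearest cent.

$12.29

Risk-neutral probability p = (1 + 0.04 − 0.75)/(1.15 − 0.75) = 0.2900/0.4000 = 0.7250
Terminal stock prices: S_uuu = 76.04, S_uud = 49.59, S_udd = 32.34, S_ddd = 21.09
Terminal payoffs (S − K): max(31.04, 0) = 31.04, max(4.594, 0) = 4.594, max(-12.66, 0) = 0, max(-23.91, 0) = 0
Node uu (S = 66.12): V_uu = 1/1.04·[0.7250·31.0437 + 0.2750·4.5937] = 22.8558
Node ud (S = 43.12): V_ud = 1/1.04·[0.7250·4.5937 + 0.2750·0.0000] = 3.2024
Node dd (S = 28.12): V_dd = 1/1.04·[0.7250·0.0000 + 0.2750·0.0000] = 0.0000
Node u (S = 57.5): V_u = 1/1.04·[0.7250·22.8558 + 0.2750·3.2024] = 16.7799
Node d (S = 37.5): V_d = 1/1.04·[0.7250·3.2024 + 0.2750·0.0000] = 2.2324
Node 0 (S = 50): V_0 = 1/1.04·[0.7250·16.7799 + 0.2750·2.2324] = 12.2878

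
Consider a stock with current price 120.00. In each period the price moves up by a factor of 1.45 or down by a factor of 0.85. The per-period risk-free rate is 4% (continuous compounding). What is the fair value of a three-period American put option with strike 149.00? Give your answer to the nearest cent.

Risk-neutral probability p = (e^0.04 − 0.85)/(1.45 − 0.85) = 0.1908/0.6000 = 0.3180
Terminal stock prices: S_uuu = 365.8, S_uud = 214.5, S_udd = 125.7, S_ddd = 73.69
Terminal payoffs (K − S): max(-216.8, 0) = 0, max(-65.46, 0) = 0, max(23.29, 0) = 23.29, max(75.31, 0) = 75.31
Node uu (S = 252.3): continuation = e^(−0.04)·[0.3180·0.0000 + 0.6820·0.0000] = 0.0000; exercise value = 0.0000 ≤ continuation, so V_uu = 0.0000
Node ud (S = 147.9): continuation = e^(−0.04)·[0.3180·0.0000 + 0.6820·23.2850] = 15.2573; exercise value = 1.1000 ≤ continuation, so V_ud = 15.2573
Node dd (S = 86.7): continuation = e^(−0.04)·[0.3180·23.2850 + 0.6820·75.3050] = 56.4576; exercise value = 62.3000 > continuation, so V_dd = 62.3000 (exercise)
Node u (S = 174): continuation = e^(−0.04)·[0.3180·0.0000 + 0.6820·15.2573] = 9.9972; exercise value = 0.0000 ≤ continuation, so V_u = 9.9972
Node d (S = 102): continuation = e^(−0.04)·[0.3180·15.2573 + 0.6820·62.3000] = 45.4834; exercise value = 47.0000 > continuation, so V_d = 47.0000 (exercise)
Node 0 (S = 120): continuation = e^(−0.04)·[0.3180·9.9972 + 0.6820·47.0000] = 33.8510; exercise value = 29.0000 ≤ continuation, so V_0 = 33.8510

33.85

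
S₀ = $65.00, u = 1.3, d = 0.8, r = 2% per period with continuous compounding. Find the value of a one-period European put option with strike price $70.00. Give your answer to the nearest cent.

Risk-neutral probability p = (e^0.02 − 0.8)/(1.3 − 0.8) = 0.2202/0.5000 = 0.4404
Terminal stock prices: S_u = 84.5, S_d = 52
Terminal payoffs (K − S): max(-14.5, 0) = 0, max(18, 0) = 18
Node 0 (S = 65): V_0 = e^(−0.02)·[0.4404·0.0000 + 0.5596·18.0000] = 9.8733

$9.87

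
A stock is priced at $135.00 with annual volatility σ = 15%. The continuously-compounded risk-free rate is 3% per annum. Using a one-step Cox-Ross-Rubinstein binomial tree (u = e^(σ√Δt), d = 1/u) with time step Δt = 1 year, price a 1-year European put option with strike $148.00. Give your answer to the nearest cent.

$13.47

CRR parameters: u = e^(σ√Δt) = e^(0.15·√1) = 1.1618, d = 1/u = 0.8607
Per-period rate: rΔt = 0.03·1 = 0.03, so R = e^0.03 = 1.0305
Risk-neutral probability p = (e^0.03 − 0.8607)/(1.1618 − 0.8607) = 0.1697/0.3011 = 0.5637
Terminal stock prices: S_u = 156.8, S_d = 116.2
Terminal payoffs (K − S): max(-8.848, 0) = 0, max(31.8, 0) = 31.8
Node 0 (S = 135): V_0 = e^(−0.03)·[0.5637·0.0000 + 0.4363·31.8044] = 13.4660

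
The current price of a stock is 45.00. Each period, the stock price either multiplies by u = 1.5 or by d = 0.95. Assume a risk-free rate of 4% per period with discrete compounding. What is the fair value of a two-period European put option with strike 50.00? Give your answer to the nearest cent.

Risk-neutral probability p = (1 + 0.04 − 0.95)/(1.5 − 0.95) = 0.0900/0.5500 = 0.1636
Terminal stock prices: S_uu = 101.2, S_ud = 64.12, S_dd = 40.61
Terminal payoffs (K − S): max(-51.25, 0) = 0, max(-14.12, 0) = 0, max(9.388, 0) = 9.388
Node u (S = 67.5): V_u = 1/1.04·[0.1636·0.0000 + 0.8364·0.0000] = 0.0000
Node d (S = 42.75): V_d = 1/1.04·[0.1636·0.0000 + 0.8364·9.3875] = 7.5494
Node 0 (S = 45): V_0 = 1/1.04·[0.1636·0.0000 + 0.8364·7.5494] = 6.0712

6.07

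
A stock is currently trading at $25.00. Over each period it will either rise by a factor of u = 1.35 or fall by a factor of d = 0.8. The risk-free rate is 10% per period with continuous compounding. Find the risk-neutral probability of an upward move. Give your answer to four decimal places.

p = 0.5549

Risk-neutral probability p = (e^0.1 − 0.8)/(1.35 − 0.8) = 0.3052/0.5500 = 0.5549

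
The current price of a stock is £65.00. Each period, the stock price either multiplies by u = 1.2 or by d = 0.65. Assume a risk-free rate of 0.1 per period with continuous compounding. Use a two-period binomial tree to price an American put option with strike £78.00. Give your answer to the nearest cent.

£13.00

Risk-neutral probability p = (e^0.1 − 0.65)/(1.2 − 0.65) = 0.4552/0.5500 = 0.8276
Terminal stock prices: S_uu = 93.6, S_ud = 50.7, S_dd = 27.46
Terminal payoffs (K − S): max(-15.6, 0) = 0, max(27.3, 0) = 27.3, max(50.54, 0) = 50.54
Node u (S = 78): continuation = e^(−0.1)·[0.8276·0.0000 + 0.1724·27.3000] = 4.2590; exercise value = 0.0000 ≤ continuation, so V_u = 4.2590
Node d (S = 42.25): continuation = e^(−0.1)·[0.8276·27.3000 + 0.1724·50.5375] = 28.3273; exercise value = 35.7500 > continuation, so V_d = 35.7500 (exercise)
Node 0 (S = 65): continuation = e^(−0.1)·[0.8276·4.2590 + 0.1724·35.7500] = 8.7666; exercise value = 13.0000 > continuation, so V_0 = 13.0000 (exercise)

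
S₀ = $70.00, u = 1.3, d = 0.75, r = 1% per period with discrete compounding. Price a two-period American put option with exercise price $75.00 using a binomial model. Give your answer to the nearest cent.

Risk-neutral probability p = (1 + 0.01 − 0.75)/(1.3 − 0.75) = 0.2600/0.5500 = 0.4727
Terminal stock prices: S_uu = 118.3, S_ud = 68.25, S_dd = 39.38
Terminal payoffs (K − S): max(-43.3, 0) = 0, max(6.75, 0) = 6.75, max(35.62, 0) = 35.62
Node u (S = 91): continuation = 1/1.01·[0.4727·0.0000 + 0.5273·6.7500] = 3.5239; exercise value = 0.0000 ≤ continuation, so V_u = 3.5239
Node d (S = 52.5): continuation = 1/1.01·[0.4727·6.7500 + 0.5273·35.6250] = 21.7574; exercise value = 22.5000 > continuation, so V_d = 22.5000 (exercise)
Node 0 (S = 70): continuation = 1/1.01·[0.4727·3.5239 + 0.5273·22.5000] = 13.3955; exercise value = 5.0000 ≤ continuation, so V_0 = 13.3955

$13.40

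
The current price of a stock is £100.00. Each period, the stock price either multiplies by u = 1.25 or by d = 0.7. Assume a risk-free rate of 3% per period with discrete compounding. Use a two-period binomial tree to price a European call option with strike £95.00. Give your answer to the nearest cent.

£20.78

Risk-neutral probability p = (1 + 0.03 − 0.7)/(1.25 − 0.7) = 0.3300/0.5500 = 0.6000
Terminal stock prices: S_uu = 156.2, S_ud = 87.5, S_dd = 49
Terminal payoffs (S − K): max(61.25, 0) = 61.25, max(-7.5, 0) = 0, max(-46, 0) = 0
Node u (S = 125): V_u = 1/1.03·[0.6000·61.2500 + 0.4000·0.0000] = 35.6796
Node d (S = 70): V_d = 1/1.03·[0.6000·0.0000 + 0.4000·0.0000] = 0.0000
Node 0 (S = 100): V_0 = 1/1.03·[0.6000·35.6796 + 0.4000·0.0000] = 20.7842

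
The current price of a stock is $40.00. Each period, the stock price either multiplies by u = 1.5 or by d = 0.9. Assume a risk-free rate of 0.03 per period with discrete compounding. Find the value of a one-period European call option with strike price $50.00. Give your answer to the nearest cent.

Risk-neutral probability p = (1 + 0.03 − 0.9)/(1.5 − 0.9) = 0.1300/0.6000 = 0.2167
Terminal stock prices: S_u = 60, S_d = 36
Terminal payoffs (S − K): max(10, 0) = 10, max(-14, 0) = 0
Node 0 (S = 40): V_0 = 1/1.03·[0.2167·10.0000 + 0.7833·0.0000] = 2.1036

$2.10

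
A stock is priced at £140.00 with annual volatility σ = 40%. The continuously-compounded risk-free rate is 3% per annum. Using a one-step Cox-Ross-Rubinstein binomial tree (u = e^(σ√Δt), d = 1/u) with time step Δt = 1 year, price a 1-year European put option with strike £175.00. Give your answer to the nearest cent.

CRR parameters: u = e^(σ√Δt) = e^(0.4·√1) = 1.4918, d = 1/u = 0.6703
Per-period rate: rΔt = 0.03·1 = 0.03, so R = e^0.03 = 1.0305
Risk-neutral probability p = (e^0.03 − 0.6703)/(1.4918 − 0.6703) = 0.3601/0.8215 = 0.4384
Terminal stock prices: S_u = 208.9, S_d = 93.84
Terminal payoffs (K − S): max(-33.86, 0) = 0, max(81.16, 0) = 81.16
Node 0 (S = 140): V_0 = e^(−0.03)·[0.4384·0.0000 + 0.5616·81.1552] = 44.2310

£44.23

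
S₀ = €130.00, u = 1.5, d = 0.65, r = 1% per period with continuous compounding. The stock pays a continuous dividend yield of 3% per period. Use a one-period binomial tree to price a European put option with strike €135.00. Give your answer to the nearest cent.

Per-period risk-free factor R = e^0.01 = 1.0101; dividend-adjusted growth = e^(0.01−0.03) = 0.9802.
Risk-neutral probability p = (0.9802 − 0.65)/(1.5 − 0.65) = 0.3302/0.8500 = 0.3885
Terminal stock prices: S_u = 195, S_d = 84.5
Terminal payoffs (K − S): max(-60, 0) = 0, max(50.5, 0) = 50.5
Node 0 (S = 130): V_0 = e^(−0.01)·[0.3885·0.0000 + 0.6115·50.5000] = 30.5750

€30.58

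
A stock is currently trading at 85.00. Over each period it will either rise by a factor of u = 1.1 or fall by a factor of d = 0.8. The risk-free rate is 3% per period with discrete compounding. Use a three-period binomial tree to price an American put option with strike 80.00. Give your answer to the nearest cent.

3.60

Risk-neutral probability p = (1 + 0.03 − 0.8)/(1.1 − 0.8) = 0.2300/0.3000 = 0.7667
Terminal stock prices: S_uuu = 113.1, S_uud = 82.28, S_udd = 59.84, S_ddd = 43.52
Terminal payoffs (K − S): max(-33.14, 0) = 0, max(-2.28, 0) = 0, max(20.16, 0) = 20.16, max(36.48, 0) = 36.48
Node uu (S = 102.9): continuation = 1/1.03·[0.7667·0.0000 + 0.2333·0.0000] = 0.0000; exercise value = 0.0000 ≤ continuation, so V_uu = 0.0000
Node ud (S = 74.8): continuation = 1/1.03·[0.7667·0.0000 + 0.2333·20.1600] = 4.5670; exercise value = 5.2000 > continuation, so V_ud = 5.2000 (exercise)
Node dd (S = 54.4): continuation = 1/1.03·[0.7667·20.1600 + 0.2333·36.4800] = 23.2699; exercise value = 25.6000 > continuation, so V_dd = 25.6000 (exercise)
Node u (S = 93.5): continuation = 1/1.03·[0.7667·0.0000 + 0.2333·5.2000] = 1.1780; exercise value = 0.0000 ≤ continuation, so V_u = 1.1780
Node d (S = 68): continuation = 1/1.03·[0.7667·5.2000 + 0.2333·25.6000] = 9.6699; exercise value = 12.0000 > continuation, so V_d = 12.0000 (exercise)
Node 0 (S = 85): continuation = 1/1.03·[0.7667·1.1780 + 0.2333·12.0000] = 3.5953; exercise value = 0.0000 ≤ continuation, so V_0 = 3.5953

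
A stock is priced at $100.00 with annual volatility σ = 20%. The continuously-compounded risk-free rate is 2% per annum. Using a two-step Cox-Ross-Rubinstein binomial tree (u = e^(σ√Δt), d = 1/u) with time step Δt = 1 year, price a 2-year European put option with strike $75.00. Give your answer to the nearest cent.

CRR parameters: u = e^(σ√Δt) = e^(0.2·√1) = 1.2214, d = 1/u = 0.8187
Per-period rate: rΔt = 0.02·1 = 0.02, so R = e^0.02 = 1.0202
Risk-neutral probability p = (e^0.02 − 0.8187)/(1.2214 − 0.8187) = 0.2015/0.4027 = 0.5003
Terminal stock prices: S_uu = 149.2, S_ud = 100, S_dd = 67.03
Terminal payoffs (K − S): max(-74.18, 0) = 0, max(-25, 0) = 0, max(7.968, 0) = 7.968
Node u (S = 122.1): V_u = e^(−0.02)·[0.5003·0.0000 + 0.4997·0.0000] = 0.0000
Node d (S = 81.87): V_d = e^(−0.02)·[0.5003·0.0000 + 0.4997·7.9680] = 3.9025
Node 0 (S = 100): V_0 = e^(−0.02)·[0.5003·0.0000 + 0.4997·3.9025] = 1.9113

$1.91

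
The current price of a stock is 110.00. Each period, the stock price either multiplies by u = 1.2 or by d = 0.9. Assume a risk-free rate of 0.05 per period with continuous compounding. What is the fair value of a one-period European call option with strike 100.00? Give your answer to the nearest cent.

Risk-neutral probability p = (e^0.05 − 0.9)/(1.2 − 0.9) = 0.1513/0.3000 = 0.5042
Terminal stock prices: S_u = 132, S_d = 99
Terminal payoffs (S − K): max(32, 0) = 32, max(-1, 0) = 0
Node 0 (S = 110): V_0 = e^(−0.05)·[0.5042·32.0000 + 0.4958·0.0000] = 15.3486

15.35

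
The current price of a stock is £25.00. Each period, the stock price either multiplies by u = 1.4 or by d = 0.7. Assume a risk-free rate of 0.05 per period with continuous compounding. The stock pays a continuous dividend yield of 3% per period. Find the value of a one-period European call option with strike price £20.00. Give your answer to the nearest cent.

Per-period risk-free factor R = e^0.05 = 1.0513; dividend-adjusted growth = e^(0.05−0.03) = 1.0202.
Risk-neutral probability p = (1.0202 − 0.7)/(1.4 − 0.7) = 0.3202/0.7000 = 0.4574
Terminal stock prices: S_u = 35, S_d = 17.5
Terminal payoffs (S − K): max(15, 0) = 15, max(-2.5, 0) = 0
Node 0 (S = 25): V_0 = e^(−0.05)·[0.4574·15.0000 + 0.5426·0.0000] = 6.5268

£6.53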